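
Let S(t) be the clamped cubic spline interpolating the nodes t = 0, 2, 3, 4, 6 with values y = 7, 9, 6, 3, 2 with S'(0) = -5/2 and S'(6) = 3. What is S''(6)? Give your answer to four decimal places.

Write σ_i for S''(x_i). With h_i = 2, 1, 1, 2 and divided differences Δ_i = 1, -3, -3, -1/2, the continuity of S' gives the tridiagonal system
  2·σ_0 + 6·σ_1 + 1·σ_2 = 6(Δ_1 - Δ_0) = -24
  1·σ_1 + 4·σ_2 + 1·σ_3 = 6(Δ_2 - Δ_1) = 0
  1·σ_2 + 6·σ_3 + 2·σ_4 = 6(Δ_3 - Δ_2) = 15
Clamped end conditions give two more equations: 2h_0·σ_0 + h_0·σ_1 = 6(Δ_0 - S'(0)) = 21 and h_3·σ_3 + 2h_3·σ_4 = 6(S'(6) - Δ_3) = 21.
Solving the tridiagonal system: σ_0 = 133/15, σ_1 = -217/30, σ_2 = 5/3, σ_3 = 17/30, σ_4 = 149/30.

4.9667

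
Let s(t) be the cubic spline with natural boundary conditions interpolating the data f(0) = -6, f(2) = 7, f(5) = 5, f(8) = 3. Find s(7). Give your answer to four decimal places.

Let m_i = s''(x_i). Step sizes h_i = 2, 3, 3; slopes of the chords Δ_i = (y_(i+1) - y_i)/h_i = 13/2, -2/3, -2/3.
  2·m_0 + 10·m_1 + 3·m_2 = 6(Δ_1 - Δ_0) = -43
  3·m_1 + 12·m_2 + 3·m_3 = 6(Δ_2 - Δ_1) = 0
Natural end conditions: m_0 = m_3 = 0.
Forward elimination and back-substitution give m_0 = 0, m_1 = -172/37, m_2 = 43/37, m_3 = 0.
On [5, 8], s(t) = 5 - 203/111·(t - 5) + 43/74·(t - 5)² - 43/666·(t - 5)³.
With (t - 5) = 2: s(7) = 1049/333.

3.1502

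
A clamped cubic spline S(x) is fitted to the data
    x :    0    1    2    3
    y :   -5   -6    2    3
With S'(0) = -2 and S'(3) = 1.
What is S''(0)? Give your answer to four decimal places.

-6.8000

With M_i denoting the second derivative at x_i, h_i = 1, 1, 1, and Δ_i = (y_(i+1) − y_i)/h_i = -1, 8, 1:
  1·M_0 + 4·M_1 + 1·M_2 = 6(Δ_1 - Δ_0) = 54
  1·M_1 + 4·M_2 + 1·M_3 = 6(Δ_2 - Δ_1) = -42
Clamped end conditions give two more equations: 2h_0·M_0 + h_0·M_1 = 6(Δ_0 - S'(0)) = 6 and h_2·M_2 + 2h_2·M_3 = 6(S'(3) - Δ_2) = 0.
Forward elimination and back-substitution give M_0 = -34/5, M_1 = 98/5, M_2 = -88/5, M_3 = 44/5.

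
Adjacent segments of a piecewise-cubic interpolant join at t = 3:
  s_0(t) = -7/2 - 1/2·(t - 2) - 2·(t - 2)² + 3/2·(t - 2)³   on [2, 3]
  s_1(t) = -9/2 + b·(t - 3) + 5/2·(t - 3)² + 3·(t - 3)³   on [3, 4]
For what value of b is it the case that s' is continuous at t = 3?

0

s_0'(t) = -1/2 - 4·(t - 2) + 9/2·(t - 2)², so s_0'(3) = 0. On the right, s_1'(3) = b, so b = 0.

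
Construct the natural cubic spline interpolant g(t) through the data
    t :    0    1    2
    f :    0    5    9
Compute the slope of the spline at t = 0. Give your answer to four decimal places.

With m_i denoting the second derivative at x_i, h_i = 1, 1, and Δ_i = (y_(i+1) − y_i)/h_i = 5, 4:
  1·m_0 + 4·m_1 + 1·m_2 = 6(Δ_1 - Δ_0) = -6
Natural end conditions: m_0 = m_2 = 0.
Solving the tridiagonal system: m_0 = 0, m_1 = -3/2, m_2 = 0.
On [0, 1], g'(t) = b_0 + 2c_0·t + 3d_0·t² with b_0 = Δ_0 - h_0(2m_0 + m_1)/6 = 21/4, c_0 = m_0/2 = 0, d_0 = (m_1 - m_0)/(6h_0) = -1/4. So g'(0) = 21/4.

5.2500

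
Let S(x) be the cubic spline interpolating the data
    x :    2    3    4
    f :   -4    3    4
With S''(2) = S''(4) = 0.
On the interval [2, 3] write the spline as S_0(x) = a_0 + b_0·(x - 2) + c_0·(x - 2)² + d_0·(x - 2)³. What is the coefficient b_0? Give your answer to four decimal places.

With M_i denoting the second derivative at x_i, h_i = 1, 1, and Δ_i = (y_(i+1) − y_i)/h_i = 7, 1:
  1·M_0 + 4·M_1 + 1·M_2 = 6(Δ_1 - Δ_0) = -36
Natural end conditions: M_0 = M_2 = 0.
Solving: M_0 = 0, M_1 = -9, M_2 = 0.
On [2, 3], with S_0(x) = a_0 + b_0·(x - 2) + c_0·(x - 2)² + d_0·(x - 2)³: c_0 = M_0/2 = 0, d_0 = (M_1 - M_0)/(6h_0) = -3/2, b_0 = Δ_0 - h_0(2M_0 + M_1)/6 = 17/2.

8.5000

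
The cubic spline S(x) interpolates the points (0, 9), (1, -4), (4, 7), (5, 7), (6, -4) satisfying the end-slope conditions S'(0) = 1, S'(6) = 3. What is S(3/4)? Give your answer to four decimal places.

0.1215

Write m_i for S''(x_i). With h_i = 1, 3, 1, 1 and divided differences Δ_i = -13, 11/3, 0, -11, the continuity of S' gives the tridiagonal system
  1·m_0 + 8·m_1 + 3·m_2 = 6(Δ_1 - Δ_0) = 100
  3·m_1 + 8·m_2 + 1·m_3 = 6(Δ_2 - Δ_1) = -22
  1·m_2 + 4·m_3 + 1·m_4 = 6(Δ_3 - Δ_2) = -66
Clamped end conditions give two more equations: 2h_0·m_0 + h_0·m_1 = 6(Δ_0 - S'(0)) = -84 and h_3·m_3 + 2h_3·m_4 = 6(S'(6) - Δ_3) = 84.
Solving the tridiagonal system: m_0 = -6035/114, m_1 = 1247/57, m_2 = -839/114, m_3 = -1639/57, m_4 = 6427/114.
On [0, 1], S(x) = 9 + 1·x - 6035/228·x² + 2843/228·x³.
With x = 3/4: S(3/4) = 591/4864.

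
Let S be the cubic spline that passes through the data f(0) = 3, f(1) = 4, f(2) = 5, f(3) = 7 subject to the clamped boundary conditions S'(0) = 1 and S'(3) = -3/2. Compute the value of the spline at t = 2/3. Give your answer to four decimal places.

Write σ_i for S''(x_i). With h_i = 1, 1, 1 and divided differences Δ_i = 1, 1, 2, the continuity of S' gives the tridiagonal system
  1·σ_0 + 4·σ_1 + 1·σ_2 = 6(Δ_1 - Δ_0) = 0
  1·σ_1 + 4·σ_2 + 1·σ_3 = 6(Δ_2 - Δ_1) = 6
Clamped end conditions give two more equations: 2h_0·σ_0 + h_0·σ_1 = 6(Δ_0 - S'(0)) = 0 and h_2·σ_2 + 2h_2·σ_3 = 6(S'(3) - Δ_2) = -21.
Solving the tridiagonal system: σ_0 = 11/15, σ_1 = -22/15, σ_2 = 77/15, σ_3 = -196/15.
On [0, 1], S(t) = 3 + 1·t + 11/30·t² - 11/30·t³.
With t = 2/3: S(2/3) = 1507/405.

3.7210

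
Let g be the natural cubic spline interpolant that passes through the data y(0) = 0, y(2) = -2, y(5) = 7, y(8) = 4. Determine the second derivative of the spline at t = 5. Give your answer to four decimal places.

Put M_i = g'' at the i-th knot. Here h = (2, 3, 3) and Δ = (-1, 3, -1), so the interior equations h_(i-1)·M_(i-1) + 2(h_(i-1)+h_i)·M_i + h_i·M_(i+1) = 6(Δ_i − Δ_(i-1)) read
  2·M_0 + 10·M_1 + 3·M_2 = 6(Δ_1 - Δ_0) = 24
  3·M_1 + 12·M_2 + 3·M_3 = 6(Δ_2 - Δ_1) = -24
Natural end conditions: M_0 = M_3 = 0.
Forward elimination and back-substitution give M_0 = 0, M_1 = 120/37, M_2 = -104/37, M_3 = 0.

-2.8108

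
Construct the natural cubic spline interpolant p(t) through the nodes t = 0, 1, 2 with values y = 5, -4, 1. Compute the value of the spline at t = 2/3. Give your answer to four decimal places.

-2.2963

Let M_i = p''(x_i). Step sizes h_i = 1, 1; slopes of the chords Δ_i = (y_(i+1) - y_i)/h_i = -9, 5.
  1·M_0 + 4·M_1 + 1·M_2 = 6(Δ_1 - Δ_0) = 84
Natural end conditions: M_0 = M_2 = 0.
Solving: M_0 = 0, M_1 = 21, M_2 = 0.
On [0, 1], p(t) = 5 - 25/2·t + 0·t² + 7/2·t³.
With t = 2/3: p(2/3) = -62/27.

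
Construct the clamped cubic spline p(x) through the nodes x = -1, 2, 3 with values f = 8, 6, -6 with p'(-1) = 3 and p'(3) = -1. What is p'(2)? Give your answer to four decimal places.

With σ_i denoting the second derivative at x_i, h_i = 3, 1, and Δ_i = (y_(i+1) − y_i)/h_i = -2/3, -12:
  3·σ_0 + 8·σ_1 + 1·σ_2 = 6(Δ_1 - Δ_0) = -68
Clamped end conditions give two more equations: 2h_0·σ_0 + h_0·σ_1 = 6(Δ_0 - p'(-1)) = -22 and h_1·σ_1 + 2h_1·σ_2 = 6(p'(3) - Δ_1) = 66.
Solving: σ_0 = 23/6, σ_1 = -15, σ_2 = 81/2.
On [2, 3], p'(x) = b_1 + 2c_1·(x - 2) + 3d_1·(x - 2)² with b_1 = Δ_1 - h_1(2σ_1 + σ_2)/6 = -55/4, c_1 = σ_1/2 = -15/2, d_1 = (σ_2 - σ_1)/(6h_1) = 37/4. So p'(2) = -55/4.

-13.7500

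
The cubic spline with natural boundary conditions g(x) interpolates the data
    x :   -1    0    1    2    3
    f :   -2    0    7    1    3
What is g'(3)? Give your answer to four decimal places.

Let M_i = g''(x_i). Step sizes h_i = 1, 1, 1, 1; slopes of the chords Δ_i = (y_(i+1) - y_i)/h_i = 2, 7, -6, 2.
  1·M_0 + 4·M_1 + 1·M_2 = 6(Δ_1 - Δ_0) = 30
  1·M_1 + 4·M_2 + 1·M_3 = 6(Δ_2 - Δ_1) = -78
  1·M_2 + 4·M_3 + 1·M_4 = 6(Δ_3 - Δ_2) = 48
Natural end conditions: M_0 = M_4 = 0.
Solving the tridiagonal system: M_0 = 0, M_1 = 405/28, M_2 = -195/7, M_3 = 531/28, M_4 = 0.
On [2, 3], g'(x) = b_3 + 2c_3·(x - 2) + 3d_3·(x - 2)² with b_3 = Δ_3 - h_3(2M_3 + M_4)/6 = -121/28, c_3 = M_3/2 = 531/56, d_3 = (M_4 - M_3)/(6h_3) = -177/56. So g'(3) = 289/56.

5.1607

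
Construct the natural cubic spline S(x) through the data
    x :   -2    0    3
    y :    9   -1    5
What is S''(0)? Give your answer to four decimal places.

4.2000

With σ_i denoting the second derivative at x_i, h_i = 2, 3, and Δ_i = (y_(i+1) − y_i)/h_i = -5, 2:
  2·σ_0 + 10·σ_1 + 3·σ_2 = 6(Δ_1 - Δ_0) = 42
Natural end conditions: σ_0 = σ_2 = 0.
Forward elimination and back-substitution give σ_0 = 0, σ_1 = 21/5, σ_2 = 0.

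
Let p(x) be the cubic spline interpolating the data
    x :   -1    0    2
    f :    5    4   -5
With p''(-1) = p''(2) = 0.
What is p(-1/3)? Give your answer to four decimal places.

4.5494

Write σ_i for p''(x_i). With h_i = 1, 2 and divided differences Δ_i = -1, -9/2, the continuity of p' gives the tridiagonal system
  1·σ_0 + 6·σ_1 + 2·σ_2 = 6(Δ_1 - Δ_0) = -21
Natural end conditions: σ_0 = σ_2 = 0.
Forward elimination and back-substitution give σ_0 = 0, σ_1 = -7/2, σ_2 = 0.
On [-1, 0], p(x) = 5 - 5/12·(x + 1) + 0·(x + 1)² - 7/12·(x + 1)³.
With (x + 1) = 2/3: p(-1/3) = 737/162.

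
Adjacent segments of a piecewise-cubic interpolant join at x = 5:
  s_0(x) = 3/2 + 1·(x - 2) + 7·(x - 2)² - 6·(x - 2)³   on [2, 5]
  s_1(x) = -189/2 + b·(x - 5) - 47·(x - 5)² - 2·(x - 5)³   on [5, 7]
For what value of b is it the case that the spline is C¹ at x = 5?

-119

s_0'(x) = 1 + 14·(x - 2) - 18·(x - 2)², so s_0'(5) = -119. On the right, s_1'(5) = b, so b = -119.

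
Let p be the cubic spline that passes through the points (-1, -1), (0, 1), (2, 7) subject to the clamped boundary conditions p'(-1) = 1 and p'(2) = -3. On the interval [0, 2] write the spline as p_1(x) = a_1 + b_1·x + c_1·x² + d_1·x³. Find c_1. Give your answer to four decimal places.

2.3333

With M_i denoting the second derivative at x_i, h_i = 1, 2, and Δ_i = (y_(i+1) − y_i)/h_i = 2, 3:
  1·M_0 + 6·M_1 + 2·M_2 = 6(Δ_1 - Δ_0) = 6
Clamped end conditions give two more equations: 2h_0·M_0 + h_0·M_1 = 6(Δ_0 - p'(-1)) = 6 and h_1·M_1 + 2h_1·M_2 = 6(p'(2) - Δ_1) = -36.
Hence M_0 = 2/3, M_1 = 14/3, M_2 = -34/3.
On [0, 2], with p_1(x) = a_1 + b_1·x + c_1·x² + d_1·x³: c_1 = M_1/2 = 7/3, d_1 = (M_2 - M_1)/(6h_1) = -4/3, b_1 = Δ_1 - h_1(2M_1 + M_2)/6 = 11/3.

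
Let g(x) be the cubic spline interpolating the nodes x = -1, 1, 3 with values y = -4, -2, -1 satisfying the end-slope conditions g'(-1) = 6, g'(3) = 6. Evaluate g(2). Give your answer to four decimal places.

Put M_i = g'' at the i-th knot. Here h = (2, 2) and Δ = (1, 1/2), so the interior equations h_(i-1)·M_(i-1) + 2(h_(i-1)+h_i)·M_i + h_i·M_(i+1) = 6(Δ_i − Δ_(i-1)) read
  2·M_0 + 8·M_1 + 2·M_2 = 6(Δ_1 - Δ_0) = -3
Clamped end conditions give two more equations: 2h_0·M_0 + h_0·M_1 = 6(Δ_0 - g'(-1)) = -30 and h_1·M_1 + 2h_1·M_2 = 6(g'(3) - Δ_1) = 33.
Solving: M_0 = -57/8, M_1 = -3/4, M_2 = 69/8.
On [1, 3], g(x) = -2 - 15/8·(x - 1) - 3/8·(x - 1)² + 25/32·(x - 1)³.
With (x - 1) = 1: g(2) = -111/32.

-3.4688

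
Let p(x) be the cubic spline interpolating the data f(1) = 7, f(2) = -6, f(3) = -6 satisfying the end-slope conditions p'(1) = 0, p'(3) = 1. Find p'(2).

Put M_i = p'' at the i-th knot. Here h = (1, 1) and Δ = (-13, 0), so the interior equations h_(i-1)·M_(i-1) + 2(h_(i-1)+h_i)·M_i + h_i·M_(i+1) = 6(Δ_i − Δ_(i-1)) read
  1·M_0 + 4·M_1 + 1·M_2 = 6(Δ_1 - Δ_0) = 78
Clamped end conditions give two more equations: 2h_0·M_0 + h_0·M_1 = 6(Δ_0 - p'(1)) = -78 and h_1·M_1 + 2h_1·M_2 = 6(p'(3) - Δ_1) = 6.
Forward elimination and back-substitution give M_0 = -58, M_1 = 38, M_2 = -16.
On [2, 3], p'(x) = b_1 + 2c_1·(x - 2) + 3d_1·(x - 2)² with b_1 = Δ_1 - h_1(2M_1 + M_2)/6 = -10, c_1 = M_1/2 = 19, d_1 = (M_2 - M_1)/(6h_1) = -9. So p'(2) = -10.

-10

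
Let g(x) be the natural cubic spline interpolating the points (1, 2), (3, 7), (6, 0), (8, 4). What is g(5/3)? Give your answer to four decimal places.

4.4655

Put m_i = g'' at the i-th knot. Here h = (2, 3, 2) and Δ = (5/2, -7/3, 2), so the interior equations h_(i-1)·m_(i-1) + 2(h_(i-1)+h_i)·m_i + h_i·m_(i+1) = 6(Δ_i − Δ_(i-1)) read
  2·m_0 + 10·m_1 + 3·m_2 = 6(Δ_1 - Δ_0) = -29
  3·m_1 + 10·m_2 + 2·m_3 = 6(Δ_2 - Δ_1) = 26
Natural end conditions: m_0 = m_3 = 0.
Solving: m_0 = 0, m_1 = -368/91, m_2 = 347/91, m_3 = 0.
On [1, 3], g(x) = 2 + 2101/546·(x - 1) + 0·(x - 1)² - 92/273·(x - 1)³.
With (x - 1) = 2/3: g(5/3) = 32915/7371.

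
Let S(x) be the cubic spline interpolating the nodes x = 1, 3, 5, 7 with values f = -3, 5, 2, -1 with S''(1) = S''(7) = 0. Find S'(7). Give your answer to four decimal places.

-1.1333

Let m_i = S''(x_i). Step sizes h_i = 2, 2, 2; slopes of the chords Δ_i = (y_(i+1) - y_i)/h_i = 4, -3/2, -3/2.
  2·m_0 + 8·m_1 + 2·m_2 = 6(Δ_1 - Δ_0) = -33
  2·m_1 + 8·m_2 + 2·m_3 = 6(Δ_2 - Δ_1) = 0
Natural end conditions: m_0 = m_3 = 0.
Solving: m_0 = 0, m_1 = -22/5, m_2 = 11/10, m_3 = 0.
On [5, 7], S'(x) = b_2 + 2c_2·(x - 5) + 3d_2·(x - 5)² with b_2 = Δ_2 - h_2(2m_2 + m_3)/6 = -67/30, c_2 = m_2/2 = 11/20, d_2 = (m_3 - m_2)/(6h_2) = -11/120. So S'(7) = -17/15.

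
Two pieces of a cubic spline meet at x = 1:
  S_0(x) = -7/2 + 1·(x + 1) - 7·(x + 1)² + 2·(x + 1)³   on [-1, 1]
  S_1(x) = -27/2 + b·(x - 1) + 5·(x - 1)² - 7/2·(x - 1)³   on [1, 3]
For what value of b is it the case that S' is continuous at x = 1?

-3

S_0'(x) = 1 - 14·(x + 1) + 6·(x + 1)², so S_0'(1) = -3. On the right, S_1'(1) = b, so b = -3.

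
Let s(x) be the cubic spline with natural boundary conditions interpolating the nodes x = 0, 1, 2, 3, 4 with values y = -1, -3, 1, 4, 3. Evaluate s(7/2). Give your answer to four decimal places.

3.8348

Write σ_i for s''(x_i). With h_i = 1, 1, 1, 1 and divided differences Δ_i = -2, 4, 3, -1, the continuity of s' gives the tridiagonal system
  1·σ_0 + 4·σ_1 + 1·σ_2 = 6(Δ_1 - Δ_0) = 36
  1·σ_1 + 4·σ_2 + 1·σ_3 = 6(Δ_2 - Δ_1) = -6
  1·σ_2 + 4·σ_3 + 1·σ_4 = 6(Δ_3 - Δ_2) = -24
Natural end conditions: σ_0 = σ_4 = 0.
Solving the tridiagonal system: σ_0 = 0, σ_1 = 135/14, σ_2 = -18/7, σ_3 = -75/14, σ_4 = 0.
On [3, 4], s(x) = 4 + 11/14·(x - 3) - 75/28·(x - 3)² + 25/28·(x - 3)³.
With (x - 3) = 1/2: s(7/2) = 859/224.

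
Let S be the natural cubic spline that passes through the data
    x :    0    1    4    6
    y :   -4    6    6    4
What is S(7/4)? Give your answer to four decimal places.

9.3809

Let σ_i = S''(x_i). Step sizes h_i = 1, 3, 2; slopes of the chords Δ_i = (y_(i+1) - y_i)/h_i = 10, 0, -1.
  1·σ_0 + 8·σ_1 + 3·σ_2 = 6(Δ_1 - Δ_0) = -60
  3·σ_1 + 10·σ_2 + 2·σ_3 = 6(Δ_2 - Δ_1) = -6
Natural end conditions: σ_0 = σ_3 = 0.
Forward elimination and back-substitution give σ_0 = 0, σ_1 = -582/71, σ_2 = 132/71, σ_3 = 0.
On [1, 4], S(x) = 6 + 516/71·(x - 1) - 291/71·(x - 1)² + 119/213·(x - 1)³.
With (x - 1) = 3/4: S(7/4) = 42627/4544.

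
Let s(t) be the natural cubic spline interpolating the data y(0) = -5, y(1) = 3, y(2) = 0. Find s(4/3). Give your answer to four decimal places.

Put M_i = s'' at the i-th knot. Here h = (1, 1) and Δ = (8, -3), so the interior equations h_(i-1)·M_(i-1) + 2(h_(i-1)+h_i)·M_i + h_i·M_(i+1) = 6(Δ_i − Δ_(i-1)) read
  1·M_0 + 4·M_1 + 1·M_2 = 6(Δ_1 - Δ_0) = -66
Natural end conditions: M_0 = M_2 = 0.
Hence M_0 = 0, M_1 = -33/2, M_2 = 0.
On [1, 2], s(t) = 3 + 5/2·(t - 1) - 33/4·(t - 1)² + 11/4·(t - 1)³.
With (t - 1) = 1/3: s(4/3) = 163/54.

3.0185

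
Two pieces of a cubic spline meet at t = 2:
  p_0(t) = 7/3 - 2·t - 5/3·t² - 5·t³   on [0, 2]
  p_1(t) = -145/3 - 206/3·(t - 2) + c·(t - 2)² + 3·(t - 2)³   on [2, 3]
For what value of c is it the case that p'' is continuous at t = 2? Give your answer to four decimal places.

p_0''(t) = -10/3 - 30·t, so p_0''(2) = -190/3. On the right, p_1''(2) = 2c, so c = -95/3.

-31.6667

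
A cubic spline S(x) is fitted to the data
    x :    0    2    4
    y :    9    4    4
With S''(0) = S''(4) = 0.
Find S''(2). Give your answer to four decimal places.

Write m_i for S''(x_i). With h_i = 2, 2 and divided differences Δ_i = -5/2, 0, the continuity of S' gives the tridiagonal system
  2·m_0 + 8·m_1 + 2·m_2 = 6(Δ_1 - Δ_0) = 15
Natural end conditions: m_0 = m_2 = 0.
Hence m_0 = 0, m_1 = 15/8, m_2 = 0.

1.8750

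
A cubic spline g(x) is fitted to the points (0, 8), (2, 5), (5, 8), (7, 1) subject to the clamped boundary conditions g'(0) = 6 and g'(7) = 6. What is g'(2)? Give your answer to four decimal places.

Let m_i = g''(x_i). Step sizes h_i = 2, 3, 2; slopes of the chords Δ_i = (y_(i+1) - y_i)/h_i = -3/2, 1, -7/2.
  2·m_0 + 10·m_1 + 3·m_2 = 6(Δ_1 - Δ_0) = 15
  3·m_1 + 10·m_2 + 2·m_3 = 6(Δ_2 - Δ_1) = -27
Clamped end conditions give two more equations: 2h_0·m_0 + h_0·m_1 = 6(Δ_0 - g'(0)) = -45 and h_2·m_2 + 2h_2·m_3 = 6(g'(7) - Δ_2) = 57.
Solving the tridiagonal system: m_0 = -59/4, m_1 = 7, m_2 = -17/2, m_3 = 37/2.
On [2, 5], g'(x) = b_1 + 2c_1·(x - 2) + 3d_1·(x - 2)² with b_1 = Δ_1 - h_1(2m_1 + m_2)/6 = -7/4, c_1 = m_1/2 = 7/2, d_1 = (m_2 - m_1)/(6h_1) = -31/36. So g'(2) = -7/4.

-1.7500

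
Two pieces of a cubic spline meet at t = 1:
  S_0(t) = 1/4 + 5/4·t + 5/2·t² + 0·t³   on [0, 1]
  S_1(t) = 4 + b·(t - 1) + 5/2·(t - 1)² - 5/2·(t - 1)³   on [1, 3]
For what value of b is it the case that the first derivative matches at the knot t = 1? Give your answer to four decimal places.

S_0'(t) = 5/4 + 5·t + 0·t², so S_0'(1) = 25/4. On the right, S_1'(1) = b, so b = 25/4.

6.2500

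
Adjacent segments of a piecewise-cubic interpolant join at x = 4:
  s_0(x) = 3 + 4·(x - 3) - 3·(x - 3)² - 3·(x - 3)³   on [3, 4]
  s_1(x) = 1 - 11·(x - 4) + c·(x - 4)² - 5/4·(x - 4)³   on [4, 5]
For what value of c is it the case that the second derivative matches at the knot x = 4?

-12

s_0''(x) = -6 - 18·(x - 3), so s_0''(4) = -24. On the right, s_1''(4) = 2c, so c = -12.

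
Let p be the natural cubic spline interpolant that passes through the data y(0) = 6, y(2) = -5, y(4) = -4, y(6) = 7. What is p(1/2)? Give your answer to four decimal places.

2.6563

Put σ_i = p'' at the i-th knot. Here h = (2, 2, 2) and Δ = (-11/2, 1/2, 11/2), so the interior equations h_(i-1)·σ_(i-1) + 2(h_(i-1)+h_i)·σ_i + h_i·σ_(i+1) = 6(Δ_i − Δ_(i-1)) read
  2·σ_0 + 8·σ_1 + 2·σ_2 = 6(Δ_1 - Δ_0) = 36
  2·σ_1 + 8·σ_2 + 2·σ_3 = 6(Δ_2 - Δ_1) = 30
Natural end conditions: σ_0 = σ_3 = 0.
Forward elimination and back-substitution give σ_0 = 0, σ_1 = 19/5, σ_2 = 14/5, σ_3 = 0.
On [0, 2], p(t) = 6 - 203/30·t + 0·t² + 19/60·t³.
With t = 1/2: p(1/2) = 85/32.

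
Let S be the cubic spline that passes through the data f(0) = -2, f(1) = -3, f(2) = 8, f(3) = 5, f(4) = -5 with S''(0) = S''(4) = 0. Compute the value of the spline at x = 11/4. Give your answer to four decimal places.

Put M_i = S'' at the i-th knot. Here h = (1, 1, 1, 1) and Δ = (-1, 11, -3, -10), so the interior equations h_(i-1)·M_(i-1) + 2(h_(i-1)+h_i)·M_i + h_i·M_(i+1) = 6(Δ_i − Δ_(i-1)) read
  1·M_0 + 4·M_1 + 1·M_2 = 6(Δ_1 - Δ_0) = 72
  1·M_1 + 4·M_2 + 1·M_3 = 6(Δ_2 - Δ_1) = -84
  1·M_2 + 4·M_3 + 1·M_4 = 6(Δ_3 - Δ_2) = -42
Natural end conditions: M_0 = M_4 = 0.
Forward elimination and back-substitution give M_0 = 0, M_1 = 687/28, M_2 = -183/7, M_3 = -111/28, M_4 = 0.
On [2, 3], S(x) = 8 + 51/8·(x - 2) - 183/14·(x - 2)² + 207/56·(x - 2)³.
With (x - 2) = 3/4: S(11/4) = 25045/3584.

6.9880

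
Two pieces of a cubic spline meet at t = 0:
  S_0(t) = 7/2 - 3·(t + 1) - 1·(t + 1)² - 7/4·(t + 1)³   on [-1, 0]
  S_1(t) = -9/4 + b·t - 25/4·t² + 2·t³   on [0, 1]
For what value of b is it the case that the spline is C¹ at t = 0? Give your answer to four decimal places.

S_0'(t) = -3 - 2·(t + 1) - 21/4·(t + 1)², so S_0'(0) = -41/4. On the right, S_1'(0) = b, so b = -41/4.

-10.2500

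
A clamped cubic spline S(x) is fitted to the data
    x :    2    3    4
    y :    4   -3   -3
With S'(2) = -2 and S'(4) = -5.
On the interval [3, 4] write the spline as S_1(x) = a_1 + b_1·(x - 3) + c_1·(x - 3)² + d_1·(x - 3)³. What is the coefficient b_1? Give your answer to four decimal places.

Put σ_i = S'' at the i-th knot. Here h = (1, 1) and Δ = (-7, 0), so the interior equations h_(i-1)·σ_(i-1) + 2(h_(i-1)+h_i)·σ_i + h_i·σ_(i+1) = 6(Δ_i − Δ_(i-1)) read
  1·σ_0 + 4·σ_1 + 1·σ_2 = 6(Δ_1 - Δ_0) = 42
Clamped end conditions give two more equations: 2h_0·σ_0 + h_0·σ_1 = 6(Δ_0 - S'(2)) = -30 and h_1·σ_1 + 2h_1·σ_2 = 6(S'(4) - Δ_1) = -30.
Solving the tridiagonal system: σ_0 = -27, σ_1 = 24, σ_2 = -27.
On [3, 4], with S_1(x) = a_1 + b_1·(x - 3) + c_1·(x - 3)² + d_1·(x - 3)³: c_1 = σ_1/2 = 12, d_1 = (σ_2 - σ_1)/(6h_1) = -17/2, b_1 = Δ_1 - h_1(2σ_1 + σ_2)/6 = -7/2.

-3.5000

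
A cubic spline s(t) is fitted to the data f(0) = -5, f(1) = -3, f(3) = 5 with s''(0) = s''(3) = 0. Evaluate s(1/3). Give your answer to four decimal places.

-4.4321

Let m_i = s''(x_i). Step sizes h_i = 1, 2; slopes of the chords Δ_i = (y_(i+1) - y_i)/h_i = 2, 4.
  1·m_0 + 6·m_1 + 2·m_2 = 6(Δ_1 - Δ_0) = 12
Natural end conditions: m_0 = m_2 = 0.
Forward elimination and back-substitution give m_0 = 0, m_1 = 2, m_2 = 0.
On [0, 1], s(t) = -5 + 5/3·t + 0·t² + 1/3·t³.
With t = 1/3: s(1/3) = -359/81.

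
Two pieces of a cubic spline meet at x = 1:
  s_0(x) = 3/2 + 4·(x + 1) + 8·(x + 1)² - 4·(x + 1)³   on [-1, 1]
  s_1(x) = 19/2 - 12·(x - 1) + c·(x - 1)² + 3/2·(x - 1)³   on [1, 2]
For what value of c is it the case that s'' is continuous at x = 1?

s_0''(x) = 16 - 24·(x + 1), so s_0''(1) = -32. On the right, s_1''(1) = 2c, so c = -16.

-16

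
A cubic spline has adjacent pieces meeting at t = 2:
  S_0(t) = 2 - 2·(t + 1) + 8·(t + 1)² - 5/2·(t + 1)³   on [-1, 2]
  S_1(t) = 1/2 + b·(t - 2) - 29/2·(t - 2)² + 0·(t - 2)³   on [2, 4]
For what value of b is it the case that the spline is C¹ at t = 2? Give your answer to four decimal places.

-21.5000

S_0'(t) = -2 + 16·(t + 1) - 15/2·(t + 1)², so S_0'(2) = -43/2. On the right, S_1'(2) = b, so b = -43/2.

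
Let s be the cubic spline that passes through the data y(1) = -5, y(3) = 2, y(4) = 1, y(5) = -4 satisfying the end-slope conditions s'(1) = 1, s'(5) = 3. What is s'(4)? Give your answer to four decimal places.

Let m_i = s''(x_i). Step sizes h_i = 2, 1, 1; slopes of the chords Δ_i = (y_(i+1) - y_i)/h_i = 7/2, -1, -5.
  2·m_0 + 6·m_1 + 1·m_2 = 6(Δ_1 - Δ_0) = -27
  1·m_1 + 4·m_2 + 1·m_3 = 6(Δ_2 - Δ_1) = -24
Clamped end conditions give two more equations: 2h_0·m_0 + h_0·m_1 = 6(Δ_0 - s'(1)) = 15 and h_2·m_2 + 2h_2·m_3 = 6(s'(5) - Δ_2) = 48.
Hence m_0 = 131/22, m_1 = -97/22, m_2 = -137/11, m_3 = 665/22.
On [4, 5], s'(x) = b_2 + 2c_2·(x - 4) + 3d_2·(x - 4)² with b_2 = Δ_2 - h_2(2m_2 + m_3)/6 = -259/44, c_2 = m_2/2 = -137/22, d_2 = (m_3 - m_2)/(6h_2) = 313/44. So s'(4) = -259/44.

-5.8864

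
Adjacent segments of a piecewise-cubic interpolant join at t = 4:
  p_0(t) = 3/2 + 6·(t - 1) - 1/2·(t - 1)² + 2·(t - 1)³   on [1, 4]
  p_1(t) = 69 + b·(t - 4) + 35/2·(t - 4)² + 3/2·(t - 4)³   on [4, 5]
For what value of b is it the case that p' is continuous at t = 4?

57

p_0'(t) = 6 - 1·(t - 1) + 6·(t - 1)², so p_0'(4) = 57. On the right, p_1'(4) = b, so b = 57.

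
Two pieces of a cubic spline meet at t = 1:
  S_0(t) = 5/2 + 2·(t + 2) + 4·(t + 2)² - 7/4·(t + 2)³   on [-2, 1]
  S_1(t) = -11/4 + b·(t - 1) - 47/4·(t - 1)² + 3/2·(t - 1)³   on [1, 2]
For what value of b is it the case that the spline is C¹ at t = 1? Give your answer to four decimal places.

S_0'(t) = 2 + 8·(t + 2) - 21/4·(t + 2)², so S_0'(1) = -85/4. On the right, S_1'(1) = b, so b = -85/4.

-21.2500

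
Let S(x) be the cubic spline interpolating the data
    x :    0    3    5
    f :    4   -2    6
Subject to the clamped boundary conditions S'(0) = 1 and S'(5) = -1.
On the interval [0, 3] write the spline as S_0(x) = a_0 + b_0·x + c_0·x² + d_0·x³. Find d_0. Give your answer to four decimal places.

0.8333

Put M_i = S'' at the i-th knot. Here h = (3, 2) and Δ = (-2, 4), so the interior equations h_(i-1)·M_(i-1) + 2(h_(i-1)+h_i)·M_i + h_i·M_(i+1) = 6(Δ_i − Δ_(i-1)) read
  3·M_0 + 10·M_1 + 2·M_2 = 6(Δ_1 - Δ_0) = 36
Clamped end conditions give two more equations: 2h_0·M_0 + h_0·M_1 = 6(Δ_0 - S'(0)) = -18 and h_1·M_1 + 2h_1·M_2 = 6(S'(5) - Δ_1) = -30.
Solving: M_0 = -7, M_1 = 8, M_2 = -23/2.
On [0, 3], with S_0(x) = a_0 + b_0·x + c_0·x² + d_0·x³: c_0 = M_0/2 = -7/2, d_0 = (M_1 - M_0)/(6h_0) = 5/6, b_0 = Δ_0 - h_0(2M_0 + M_1)/6 = 1.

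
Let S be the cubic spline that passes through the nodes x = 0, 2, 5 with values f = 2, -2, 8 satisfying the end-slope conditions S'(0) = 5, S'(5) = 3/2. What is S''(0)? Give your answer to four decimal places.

Put M_i = S'' at the i-th knot. Here h = (2, 3) and Δ = (-2, 10/3), so the interior equations h_(i-1)·M_(i-1) + 2(h_(i-1)+h_i)·M_i + h_i·M_(i+1) = 6(Δ_i − Δ_(i-1)) read
  2·M_0 + 10·M_1 + 3·M_2 = 6(Δ_1 - Δ_0) = 32
Clamped end conditions give two more equations: 2h_0·M_0 + h_0·M_1 = 6(Δ_0 - S'(0)) = -42 and h_1·M_1 + 2h_1·M_2 = 6(S'(5) - Δ_1) = -11.
Forward elimination and back-substitution give M_0 = -72/5, M_1 = 39/5, M_2 = -86/15.

-14.4000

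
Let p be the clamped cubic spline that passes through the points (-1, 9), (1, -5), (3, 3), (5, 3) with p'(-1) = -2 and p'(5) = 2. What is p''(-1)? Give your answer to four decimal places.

Write M_i for p''(x_i). With h_i = 2, 2, 2 and divided differences Δ_i = -7, 4, 0, the continuity of p' gives the tridiagonal system
  2·M_0 + 8·M_1 + 2·M_2 = 6(Δ_1 - Δ_0) = 66
  2·M_1 + 8·M_2 + 2·M_3 = 6(Δ_2 - Δ_1) = -24
Clamped end conditions give two more equations: 2h_0·M_0 + h_0·M_1 = 6(Δ_0 - p'(-1)) = -30 and h_2·M_2 + 2h_2·M_3 = 6(p'(5) - Δ_2) = 12.
Solving the tridiagonal system: M_0 = -217/15, M_1 = 209/15, M_2 = -124/15, M_3 = 107/15.

-14.4667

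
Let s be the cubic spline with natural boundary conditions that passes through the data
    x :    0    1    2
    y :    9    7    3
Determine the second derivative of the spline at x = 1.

-3

Write M_i for s''(x_i). With h_i = 1, 1 and divided differences Δ_i = -2, -4, the continuity of s' gives the tridiagonal system
  1·M_0 + 4·M_1 + 1·M_2 = 6(Δ_1 - Δ_0) = -12
Natural end conditions: M_0 = M_2 = 0.
Hence M_0 = 0, M_1 = -3, M_2 = 0.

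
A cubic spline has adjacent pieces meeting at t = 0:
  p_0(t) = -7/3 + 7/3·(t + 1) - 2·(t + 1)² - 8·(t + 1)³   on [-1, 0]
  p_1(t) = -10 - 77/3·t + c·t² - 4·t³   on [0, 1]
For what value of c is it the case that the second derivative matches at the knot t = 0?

-26

p_0''(t) = -4 - 48·(t + 1), so p_0''(0) = -52. On the right, p_1''(0) = 2c, so c = -26.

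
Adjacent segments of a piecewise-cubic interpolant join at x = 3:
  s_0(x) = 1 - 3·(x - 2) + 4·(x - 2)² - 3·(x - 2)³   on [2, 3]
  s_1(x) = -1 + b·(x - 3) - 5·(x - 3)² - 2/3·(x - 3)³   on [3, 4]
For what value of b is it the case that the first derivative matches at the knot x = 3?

-4

s_0'(x) = -3 + 8·(x - 2) - 9·(x - 2)², so s_0'(3) = -4. On the right, s_1'(3) = b, so b = -4.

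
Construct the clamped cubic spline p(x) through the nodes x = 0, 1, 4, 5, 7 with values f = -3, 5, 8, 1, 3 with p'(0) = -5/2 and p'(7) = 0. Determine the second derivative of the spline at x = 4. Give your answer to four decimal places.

-4.3636

With M_i denoting the second derivative at x_i, h_i = 1, 3, 1, 2, and Δ_i = (y_(i+1) − y_i)/h_i = 8, 1, -7, 1:
  1·M_0 + 8·M_1 + 3·M_2 = 6(Δ_1 - Δ_0) = -42
  3·M_1 + 8·M_2 + 1·M_3 = 6(Δ_2 - Δ_1) = -48
  1·M_2 + 6·M_3 + 2·M_4 = 6(Δ_3 - Δ_2) = 48
Clamped end conditions give two more equations: 2h_0·M_0 + h_0·M_1 = 6(Δ_0 - p'(0)) = 63 and h_3·M_3 + 2h_3·M_4 = 6(p'(7) - Δ_3) = -6.
Solving the tridiagonal system: M_0 = 1954/55, M_1 = -443/55, M_2 = -48/11, M_3 = 609/55, M_4 = -387/55.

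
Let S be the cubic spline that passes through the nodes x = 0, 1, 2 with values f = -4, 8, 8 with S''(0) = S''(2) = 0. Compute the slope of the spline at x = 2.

-3

With M_i denoting the second derivative at x_i, h_i = 1, 1, and Δ_i = (y_(i+1) − y_i)/h_i = 12, 0:
  1·M_0 + 4·M_1 + 1·M_2 = 6(Δ_1 - Δ_0) = -72
Natural end conditions: M_0 = M_2 = 0.
Solving: M_0 = 0, M_1 = -18, M_2 = 0.
On [1, 2], S'(x) = b_1 + 2c_1·(x - 1) + 3d_1·(x - 1)² with b_1 = Δ_1 - h_1(2M_1 + M_2)/6 = 6, c_1 = M_1/2 = -9, d_1 = (M_2 - M_1)/(6h_1) = 3. So S'(2) = -3.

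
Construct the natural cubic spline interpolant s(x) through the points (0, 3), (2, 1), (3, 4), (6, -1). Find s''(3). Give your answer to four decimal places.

-4.0851

With M_i denoting the second derivative at x_i, h_i = 2, 1, 3, and Δ_i = (y_(i+1) − y_i)/h_i = -1, 3, -5/3:
  2·M_0 + 6·M_1 + 1·M_2 = 6(Δ_1 - Δ_0) = 24
  1·M_1 + 8·M_2 + 3·M_3 = 6(Δ_2 - Δ_1) = -28
Natural end conditions: M_0 = M_3 = 0.
Hence M_0 = 0, M_1 = 220/47, M_2 = -192/47, M_3 = 0.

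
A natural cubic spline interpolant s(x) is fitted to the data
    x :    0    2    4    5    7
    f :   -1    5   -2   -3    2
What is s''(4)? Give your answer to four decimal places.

Let m_i = s''(x_i). Step sizes h_i = 2, 2, 1, 2; slopes of the chords Δ_i = (y_(i+1) - y_i)/h_i = 3, -7/2, -1, 5/2.
  2·m_0 + 8·m_1 + 2·m_2 = 6(Δ_1 - Δ_0) = -39
  2·m_1 + 6·m_2 + 1·m_3 = 6(Δ_2 - Δ_1) = 15
  1·m_2 + 6·m_3 + 2·m_4 = 6(Δ_3 - Δ_2) = 21
Natural end conditions: m_0 = m_4 = 0.
Forward elimination and back-substitution give m_0 = 0, m_1 = -1503/256, m_2 = 255/64, m_3 = 363/128, m_4 = 0.

3.9844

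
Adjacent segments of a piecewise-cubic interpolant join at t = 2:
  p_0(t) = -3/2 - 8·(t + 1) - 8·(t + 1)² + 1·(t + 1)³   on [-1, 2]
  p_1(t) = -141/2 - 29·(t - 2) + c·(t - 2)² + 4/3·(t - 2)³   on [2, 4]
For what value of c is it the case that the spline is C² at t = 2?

1

p_0''(t) = -16 + 6·(t + 1), so p_0''(2) = 2. On the right, p_1''(2) = 2c, so c = 1.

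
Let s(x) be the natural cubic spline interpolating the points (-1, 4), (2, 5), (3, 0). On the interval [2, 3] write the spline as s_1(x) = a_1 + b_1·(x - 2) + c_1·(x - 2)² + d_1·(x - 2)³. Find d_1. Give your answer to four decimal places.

0.6667

Write M_i for s''(x_i). With h_i = 3, 1 and divided differences Δ_i = 1/3, -5, the continuity of s' gives the tridiagonal system
  3·M_0 + 8·M_1 + 1·M_2 = 6(Δ_1 - Δ_0) = -32
Natural end conditions: M_0 = M_2 = 0.
Solving the tridiagonal system: M_0 = 0, M_1 = -4, M_2 = 0.
On [2, 3], with s_1(x) = a_1 + b_1·(x - 2) + c_1·(x - 2)² + d_1·(x - 2)³: c_1 = M_1/2 = -2, d_1 = (M_2 - M_1)/(6h_1) = 2/3, b_1 = Δ_1 - h_1(2M_1 + M_2)/6 = -11/3.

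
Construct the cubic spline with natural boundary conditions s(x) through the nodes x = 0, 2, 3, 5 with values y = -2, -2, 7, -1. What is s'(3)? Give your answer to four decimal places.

Write M_i for s''(x_i). With h_i = 2, 1, 2 and divided differences Δ_i = 0, 9, -4, the continuity of s' gives the tridiagonal system
  2·M_0 + 6·M_1 + 1·M_2 = 6(Δ_1 - Δ_0) = 54
  1·M_1 + 6·M_2 + 2·M_3 = 6(Δ_2 - Δ_1) = -78
Natural end conditions: M_0 = M_3 = 0.
Forward elimination and back-substitution give M_0 = 0, M_1 = 402/35, M_2 = -522/35, M_3 = 0.
On [3, 5], s'(x) = b_2 + 2c_2·(x - 3) + 3d_2·(x - 3)² with b_2 = Δ_2 - h_2(2M_2 + M_3)/6 = 208/35, c_2 = M_2/2 = -261/35, d_2 = (M_3 - M_2)/(6h_2) = 87/70. So s'(3) = 208/35.

5.9429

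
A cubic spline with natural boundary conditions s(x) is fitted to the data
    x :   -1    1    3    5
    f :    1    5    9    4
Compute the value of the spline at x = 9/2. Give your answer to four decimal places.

5.8125

Put M_i = s'' at the i-th knot. Here h = (2, 2, 2) and Δ = (2, 2, -5/2), so the interior equations h_(i-1)·M_(i-1) + 2(h_(i-1)+h_i)·M_i + h_i·M_(i+1) = 6(Δ_i − Δ_(i-1)) read
  2·M_0 + 8·M_1 + 2·M_2 = 6(Δ_1 - Δ_0) = 0
  2·M_1 + 8·M_2 + 2·M_3 = 6(Δ_2 - Δ_1) = -27
Natural end conditions: M_0 = M_3 = 0.
Hence M_0 = 0, M_1 = 9/10, M_2 = -18/5, M_3 = 0.
On [3, 5], s(x) = 9 - 1/10·(x - 3) - 9/5·(x - 3)² + 3/10·(x - 3)³.
With (x - 3) = 3/2: s(9/2) = 93/16.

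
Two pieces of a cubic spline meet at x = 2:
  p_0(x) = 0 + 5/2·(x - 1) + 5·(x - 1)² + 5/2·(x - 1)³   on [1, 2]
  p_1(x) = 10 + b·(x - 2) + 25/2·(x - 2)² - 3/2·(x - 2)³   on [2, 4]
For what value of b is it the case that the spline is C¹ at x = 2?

20

p_0'(x) = 5/2 + 10·(x - 1) + 15/2·(x - 1)², so p_0'(2) = 20. On the right, p_1'(2) = b, so b = 20.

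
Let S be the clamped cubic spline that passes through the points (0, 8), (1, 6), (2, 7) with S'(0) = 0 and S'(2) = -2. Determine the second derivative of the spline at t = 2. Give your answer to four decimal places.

-14.5000

Write M_i for S''(x_i). With h_i = 1, 1 and divided differences Δ_i = -2, 1, the continuity of S' gives the tridiagonal system
  1·M_0 + 4·M_1 + 1·M_2 = 6(Δ_1 - Δ_0) = 18
Clamped end conditions give two more equations: 2h_0·M_0 + h_0·M_1 = 6(Δ_0 - S'(0)) = -12 and h_1·M_1 + 2h_1·M_2 = 6(S'(2) - Δ_1) = -18.
Forward elimination and back-substitution give M_0 = -23/2, M_1 = 11, M_2 = -29/2.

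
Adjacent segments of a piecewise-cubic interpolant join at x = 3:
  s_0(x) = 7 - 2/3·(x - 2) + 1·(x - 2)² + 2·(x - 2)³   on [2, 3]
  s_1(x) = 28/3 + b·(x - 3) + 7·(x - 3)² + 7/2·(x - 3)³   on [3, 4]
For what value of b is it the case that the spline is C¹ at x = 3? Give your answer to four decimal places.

7.3333

s_0'(x) = -2/3 + 2·(x - 2) + 6·(x - 2)², so s_0'(3) = 22/3. On the right, s_1'(3) = b, so b = 22/3.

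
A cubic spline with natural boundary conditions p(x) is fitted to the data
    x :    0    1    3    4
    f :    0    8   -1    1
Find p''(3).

12

Let M_i = p''(x_i). Step sizes h_i = 1, 2, 1; slopes of the chords Δ_i = (y_(i+1) - y_i)/h_i = 8, -9/2, 2.
  1·M_0 + 6·M_1 + 2·M_2 = 6(Δ_1 - Δ_0) = -75
  2·M_1 + 6·M_2 + 1·M_3 = 6(Δ_2 - Δ_1) = 39
Natural end conditions: M_0 = M_3 = 0.
Forward elimination and back-substitution give M_0 = 0, M_1 = -33/2, M_2 = 12, M_3 = 0.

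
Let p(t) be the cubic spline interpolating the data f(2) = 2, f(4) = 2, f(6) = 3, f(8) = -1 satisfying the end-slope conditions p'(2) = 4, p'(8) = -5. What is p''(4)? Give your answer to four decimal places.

With M_i denoting the second derivative at x_i, h_i = 2, 2, 2, and Δ_i = (y_(i+1) − y_i)/h_i = 0, 1/2, -2:
  2·M_0 + 8·M_1 + 2·M_2 = 6(Δ_1 - Δ_0) = 3
  2·M_1 + 8·M_2 + 2·M_3 = 6(Δ_2 - Δ_1) = -15
Clamped end conditions give two more equations: 2h_0·M_0 + h_0·M_1 = 6(Δ_0 - p'(2)) = -24 and h_2·M_2 + 2h_2·M_3 = 6(p'(8) - Δ_2) = -18.
Solving: M_0 = -73/10, M_1 = 13/5, M_2 = -8/5, M_3 = -37/10.

2.6000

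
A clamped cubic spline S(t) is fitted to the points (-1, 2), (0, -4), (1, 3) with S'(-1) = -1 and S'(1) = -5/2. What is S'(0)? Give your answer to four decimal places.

With M_i denoting the second derivative at x_i, h_i = 1, 1, and Δ_i = (y_(i+1) − y_i)/h_i = -6, 7:
  1·M_0 + 4·M_1 + 1·M_2 = 6(Δ_1 - Δ_0) = 78
Clamped end conditions give two more equations: 2h_0·M_0 + h_0·M_1 = 6(Δ_0 - S'(-1)) = -30 and h_1·M_1 + 2h_1·M_2 = 6(S'(1) - Δ_1) = -57.
Solving the tridiagonal system: M_0 = -141/4, M_1 = 81/2, M_2 = -195/4.
On [0, 1], S'(t) = b_1 + 2c_1·t + 3d_1·t² with b_1 = Δ_1 - h_1(2M_1 + M_2)/6 = 13/8, c_1 = M_1/2 = 81/4, d_1 = (M_2 - M_1)/(6h_1) = -119/8. So S'(0) = 13/8.

1.6250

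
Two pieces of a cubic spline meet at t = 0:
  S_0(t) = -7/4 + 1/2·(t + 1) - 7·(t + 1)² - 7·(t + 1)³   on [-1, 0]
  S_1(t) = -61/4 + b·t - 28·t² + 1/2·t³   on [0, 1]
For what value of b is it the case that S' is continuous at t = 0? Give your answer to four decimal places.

S_0'(t) = 1/2 - 14·(t + 1) - 21·(t + 1)², so S_0'(0) = -69/2. On the right, S_1'(0) = b, so b = -69/2.

-34.5000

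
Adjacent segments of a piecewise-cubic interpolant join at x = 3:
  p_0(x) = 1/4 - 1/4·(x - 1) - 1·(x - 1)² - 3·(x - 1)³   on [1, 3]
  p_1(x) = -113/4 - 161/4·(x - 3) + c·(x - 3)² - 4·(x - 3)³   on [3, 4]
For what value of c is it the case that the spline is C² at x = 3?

-19

p_0''(x) = -2 - 18·(x - 1), so p_0''(3) = -38. On the right, p_1''(3) = 2c, so c = -19.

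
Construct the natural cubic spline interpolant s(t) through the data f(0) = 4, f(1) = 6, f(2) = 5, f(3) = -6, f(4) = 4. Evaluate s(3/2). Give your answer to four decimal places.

6.9464

Let m_i = s''(x_i). Step sizes h_i = 1, 1, 1, 1; slopes of the chords Δ_i = (y_(i+1) - y_i)/h_i = 2, -1, -11, 10.
  1·m_0 + 4·m_1 + 1·m_2 = 6(Δ_1 - Δ_0) = -18
  1·m_1 + 4·m_2 + 1·m_3 = 6(Δ_2 - Δ_1) = -60
  1·m_2 + 4·m_3 + 1·m_4 = 6(Δ_3 - Δ_2) = 126
Natural end conditions: m_0 = m_4 = 0.
Hence m_0 = 0, m_1 = 12/7, m_2 = -174/7, m_3 = 264/7, m_4 = 0.
On [1, 2], s(t) = 6 + 18/7·(t - 1) + 6/7·(t - 1)² - 31/7·(t - 1)³.
With (t - 1) = 1/2: s(3/2) = 389/56.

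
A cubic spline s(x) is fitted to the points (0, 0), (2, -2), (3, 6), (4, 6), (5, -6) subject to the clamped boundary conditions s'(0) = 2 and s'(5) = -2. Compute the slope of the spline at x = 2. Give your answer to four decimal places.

Put M_i = s'' at the i-th knot. Here h = (2, 1, 1, 1) and Δ = (-1, 8, 0, -12), so the interior equations h_(i-1)·M_(i-1) + 2(h_(i-1)+h_i)·M_i + h_i·M_(i+1) = 6(Δ_i − Δ_(i-1)) read
  2·M_0 + 6·M_1 + 1·M_2 = 6(Δ_1 - Δ_0) = 54
  1·M_1 + 4·M_2 + 1·M_3 = 6(Δ_2 - Δ_1) = -48
  1·M_2 + 4·M_3 + 1·M_4 = 6(Δ_3 - Δ_2) = -72
Clamped end conditions give two more equations: 2h_0·M_0 + h_0·M_1 = 6(Δ_0 - s'(0)) = -18 and h_3·M_3 + 2h_3·M_4 = 6(s'(5) - Δ_3) = 60.
Solving the tridiagonal system: M_0 = -959/82, M_1 = 590/41, M_2 = -367/41, M_3 = -1090/41, M_4 = 1775/41.
On [2, 3], s'(x) = b_1 + 2c_1·(x - 2) + 3d_1·(x - 2)² with b_1 = Δ_1 - h_1(2M_1 + M_2)/6 = 385/82, c_1 = M_1/2 = 295/41, d_1 = (M_2 - M_1)/(6h_1) = -319/82. So s'(2) = 385/82.

4.6951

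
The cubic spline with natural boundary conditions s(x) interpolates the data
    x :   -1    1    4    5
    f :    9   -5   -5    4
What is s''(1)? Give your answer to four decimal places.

2.4507

Write M_i for s''(x_i). With h_i = 2, 3, 1 and divided differences Δ_i = -7, 0, 9, the continuity of s' gives the tridiagonal system
  2·M_0 + 10·M_1 + 3·M_2 = 6(Δ_1 - Δ_0) = 42
  3·M_1 + 8·M_2 + 1·M_3 = 6(Δ_2 - Δ_1) = 54
Natural end conditions: M_0 = M_3 = 0.
Hence M_0 = 0, M_1 = 174/71, M_2 = 414/71, M_3 = 0.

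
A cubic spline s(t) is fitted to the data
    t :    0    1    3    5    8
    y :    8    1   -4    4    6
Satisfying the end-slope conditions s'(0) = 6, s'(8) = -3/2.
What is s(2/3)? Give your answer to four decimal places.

Let m_i = s''(x_i). Step sizes h_i = 1, 2, 2, 3; slopes of the chords Δ_i = (y_(i+1) - y_i)/h_i = -7, -5/2, 4, 2/3.
  1·m_0 + 6·m_1 + 2·m_2 = 6(Δ_1 - Δ_0) = 27
  2·m_1 + 8·m_2 + 2·m_3 = 6(Δ_2 - Δ_1) = 39
  2·m_2 + 10·m_3 + 3·m_4 = 6(Δ_3 - Δ_2) = -20
Clamped end conditions give two more equations: 2h_0·m_0 + h_0·m_1 = 6(Δ_0 - s'(0)) = -78 and h_3·m_3 + 2h_3·m_4 = 6(s'(8) - Δ_3) = -13.
Forward elimination and back-substitution give m_0 = -9437/212, m_1 = 1169/106, m_2 = 1133/424, m_3 = -235/106, m_4 = -673/636.
On [0, 1], s(t) = 8 + 6·t - 9437/424·t² + 3925/424·t³.
With t = 2/3: s(2/3) = 13883/2862.

4.8508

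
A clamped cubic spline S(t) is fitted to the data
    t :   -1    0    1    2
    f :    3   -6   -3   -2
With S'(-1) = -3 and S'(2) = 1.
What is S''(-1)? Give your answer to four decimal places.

Write M_i for S''(x_i). With h_i = 1, 1, 1 and divided differences Δ_i = -9, 3, 1, the continuity of S' gives the tridiagonal system
  1·M_0 + 4·M_1 + 1·M_2 = 6(Δ_1 - Δ_0) = 72
  1·M_1 + 4·M_2 + 1·M_3 = 6(Δ_2 - Δ_1) = -12
Clamped end conditions give two more equations: 2h_0·M_0 + h_0·M_1 = 6(Δ_0 - S'(-1)) = -36 and h_2·M_2 + 2h_2·M_3 = 6(S'(2) - Δ_2) = 0.
Forward elimination and back-substitution give M_0 = -488/15, M_1 = 436/15, M_2 = -176/15, M_3 = 88/15.

-32.5333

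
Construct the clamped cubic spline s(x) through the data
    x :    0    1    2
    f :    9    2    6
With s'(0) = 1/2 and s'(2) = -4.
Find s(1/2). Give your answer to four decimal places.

5.7344

Write M_i for s''(x_i). With h_i = 1, 1 and divided differences Δ_i = -7, 4, the continuity of s' gives the tridiagonal system
  1·M_0 + 4·M_1 + 1·M_2 = 6(Δ_1 - Δ_0) = 66
Clamped end conditions give two more equations: 2h_0·M_0 + h_0·M_1 = 6(Δ_0 - s'(0)) = -45 and h_1·M_1 + 2h_1·M_2 = 6(s'(2) - Δ_1) = -48.
Forward elimination and back-substitution give M_0 = -165/4, M_1 = 75/2, M_2 = -171/4.
On [0, 1], s(x) = 9 + 1/2·x - 165/8·x² + 105/8·x³.
With x = 1/2: s(1/2) = 367/64.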